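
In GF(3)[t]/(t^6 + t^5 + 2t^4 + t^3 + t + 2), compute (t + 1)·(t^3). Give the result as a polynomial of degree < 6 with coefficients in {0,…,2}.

t^4 + t^3

Multiply in GF(3)[t]: (t + 1)·(t^3) = t^4 + t^3.
Reduced: t^4 + t^3.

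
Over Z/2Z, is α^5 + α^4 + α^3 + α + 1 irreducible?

Write g(α) = α^5 + α^4 + α^3 + α + 1.
Check for roots in Z/2Z: g(0) = 1; g(1) = 1.
No roots, so no linear factors.
Monic irreducibles of degree 2 over GF(2): α^2 + α + 1.
None of them divide g (all give nonzero remainder).
No irreducible factor of degree ≤ 2 exists, so g is irreducible over GF(2).

Yes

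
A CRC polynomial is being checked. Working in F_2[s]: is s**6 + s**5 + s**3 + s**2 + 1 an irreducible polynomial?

Yes

Write f(s) = s**6 + s**5 + s**3 + s**2 + 1.
Check for roots in F_2: f(0) = 1; f(1) = 1.
No roots, so no linear factors.
Monic irreducibles of degree 2 over GF(2): s**2 + s + 1.
None of them divide f (all give nonzero remainder).
Monic irreducibles of degree 3 over GF(2): s**3 + s + 1, s**3 + s**2 + 1.
None of them divide f (all give nonzero remainder).
No irreducible factor of degree ≤ 3 exists, so f is irreducible over GF(2).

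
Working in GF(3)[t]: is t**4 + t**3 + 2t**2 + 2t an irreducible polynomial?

No

Write m(t) = t**4 + t**3 + 2t**2 + 2t.
Check for roots in GF(3): m(0) = 0 → root; m(1) = 0 → root; m(2) = 0 → root.
m(0) = 0, so (t) divides m(t); m is reducible.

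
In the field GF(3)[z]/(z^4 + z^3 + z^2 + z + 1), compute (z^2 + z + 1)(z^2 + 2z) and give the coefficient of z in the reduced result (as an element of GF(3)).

1

Multiply in GF(3)[z]: (z^2 + z + 1)·(z^2 + 2z) = z^4 + 2z.
Reduce using z^4 ≡ 2z^3 + 2z^2 + 2z + 2 (mod z^4 + z^3 + z^2 + z + 1).
Reduced: 2z^3 + 2z^2 + z + 2.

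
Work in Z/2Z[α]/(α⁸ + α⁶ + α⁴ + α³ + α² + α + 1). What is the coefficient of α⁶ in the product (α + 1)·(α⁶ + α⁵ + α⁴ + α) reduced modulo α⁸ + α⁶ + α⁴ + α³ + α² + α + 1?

Multiply in Z/2Z[α]: (α + 1)·(α⁶ + α⁵ + α⁴ + α) = α⁷ + α⁴ + α² + α.
Reduced: α⁷ + α⁴ + α² + α.

0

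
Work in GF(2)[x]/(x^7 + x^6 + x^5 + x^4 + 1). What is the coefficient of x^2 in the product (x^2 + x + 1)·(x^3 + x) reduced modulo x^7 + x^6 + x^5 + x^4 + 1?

Multiply in GF(2)[x]: (x^2 + x + 1)·(x^3 + x) = x^5 + x^4 + x^2 + x.
Reduced: x^5 + x^4 + x^2 + x.

1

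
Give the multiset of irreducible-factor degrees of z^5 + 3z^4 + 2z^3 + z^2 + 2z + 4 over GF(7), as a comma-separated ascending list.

Write f(z) = z^5 + 3z^4 + 2z^3 + z^2 + 2z + 4.
Complete factorization: f(z) = (z^5 + 3z^4 + 2z^3 + z^2 + 2z + 4).
Factor degrees with multiplicity: 5 = 5.

5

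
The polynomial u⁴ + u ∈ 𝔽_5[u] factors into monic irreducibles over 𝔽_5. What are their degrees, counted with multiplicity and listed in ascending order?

Write f(u) = u⁴ + u.
Roots in 𝔽_5: f(0) = 0 → root; f(1) = 2; f(2) = 3; f(3) = 4; f(4) = 0 → root.
Linear factors from roots: (u), (u + 1).
Complete factorization: f(u) = (u)·(u + 1)·(u² + 4u + 1).
Factor degrees with multiplicity: 1 + 1 + 2 = 4.

1, 1, 2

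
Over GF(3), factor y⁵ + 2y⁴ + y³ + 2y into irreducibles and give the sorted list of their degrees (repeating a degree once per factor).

1, 1, 1, 2

Write h(y) = y⁵ + 2y⁴ + y³ + 2y.
Roots in GF(3): h(0) = 0 → root; h(1) = 0 → root; h(2) = 1.
Linear factors from roots: (y), (y + 2).
Complete factorization: h(y) = (y)·(y + 2)^2·(y² + y + 2).
Factor degrees with multiplicity: 1 + 1 + 1 + 2 = 5.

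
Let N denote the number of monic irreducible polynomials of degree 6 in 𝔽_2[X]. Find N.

9

x^(2^6) − x is the product of all monic irreducibles of degree dividing 6; Möbius inversion gives N = (1/6) Σ μ(6/d)·2^d.
Divisors of 6: 1, 2, 3, 6; μ(6/d) for each: 1, -1, -1, 1.
Σ = 2^1 − 2^2 − 2^3 + 2^6 = 54.
N = 54/6 = 9.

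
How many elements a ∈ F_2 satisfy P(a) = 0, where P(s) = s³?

Evaluate at each of the 2 elements of F_2:
P(0) = 0 → root; P(1) = 1.
Roots: {0}.

1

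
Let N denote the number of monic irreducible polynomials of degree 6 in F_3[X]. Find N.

116

The number of monic irreducibles of degree 6 over GF(3) is (1/6)·Σ_{d∣6} μ(6/d) 3^d.
Divisors of 6: 1, 2, 3, 6; μ(6/d) for each: 1, -1, -1, 1.
Σ = 3^1 − 3^2 − 3^3 + 3^6 = 696.
N = 696/6 = 116.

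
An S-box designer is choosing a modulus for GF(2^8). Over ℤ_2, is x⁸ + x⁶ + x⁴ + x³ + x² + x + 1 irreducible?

Write P(x) = x⁸ + x⁶ + x⁴ + x³ + x² + x + 1.
Check for roots in ℤ_2: P(0) = 1; P(1) = 1.
No roots, so no linear factors.
Monic irreducibles of degree 2 over GF(2): x² + x + 1.
None of them divide P (all give nonzero remainder).
Monic irreducibles of degree 3 over GF(2): x³ + x + 1, x³ + x² + 1.
None of them divide P (all give nonzero remainder).
Monic irreducibles of degree 4 over GF(2): x⁴ + x + 1, x⁴ + x³ + 1, x⁴ + x³ + x² + x + 1.
None of them divide P (all give nonzero remainder).
No irreducible factor of degree ≤ 4 exists, so P is irreducible over GF(2).

Yes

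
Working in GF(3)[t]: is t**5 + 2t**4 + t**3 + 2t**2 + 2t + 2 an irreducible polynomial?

Yes

Write g(t) = t**5 + 2t**4 + t**3 + 2t**2 + 2t + 2.
Check for roots in GF(3): g(0) = 2; g(1) = 1; g(2) = 2.
No roots, so no linear factors.
Monic irreducibles of degree 2 over GF(3): t**2 + 1, t**2 + t + 2, t**2 + 2t + 2.
None of them divide g (all give nonzero remainder).
No irreducible factor of degree ≤ 2 exists, so g is irreducible over GF(3).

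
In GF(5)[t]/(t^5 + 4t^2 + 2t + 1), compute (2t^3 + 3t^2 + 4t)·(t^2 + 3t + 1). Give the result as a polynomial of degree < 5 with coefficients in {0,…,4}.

4t^4 + 2t^2 + 3

Multiply in GF(5)[t]: (2t^3 + 3t^2 + 4t)·(t^2 + 3t + 1) = 2t^5 + 4t^4 + 4t.
Reduce using t^5 ≡ t^2 + 3t + 4 (mod t^5 + 4t^2 + 2t + 1).
Reduced: 4t^4 + 2t^2 + 3.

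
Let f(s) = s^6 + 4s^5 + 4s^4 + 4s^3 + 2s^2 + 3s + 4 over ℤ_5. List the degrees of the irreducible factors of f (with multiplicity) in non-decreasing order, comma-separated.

1, 2, 3

Roots in ℤ_5: f(0) = 4; f(1) = 2; f(2) = 1; f(3) = 4; f(4) = 0 → root.
Linear factors from roots: (s + 1).
Complete factorization: f(s) = (s + 1)·(s^2 + 2s + 3)·(s^3 + s^2 + s + 3).
Factor degrees with multiplicity: 1 + 2 + 3 = 6.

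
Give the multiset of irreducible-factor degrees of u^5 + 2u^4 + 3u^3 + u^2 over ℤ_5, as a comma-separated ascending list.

1, 1, 1, 2

Write f(u) = u^5 + 2u^4 + 3u^3 + u^2.
Roots in ℤ_5: f(0) = 0 → root; f(1) = 2; f(2) = 2; f(3) = 0 → root; f(4) = 4.
Linear factors from roots: (u), (u + 2).
Complete factorization: f(u) = (u + 2)·(u)^2·(u^2 + 3).
Factor degrees with multiplicity: 1 + 1 + 1 + 2 = 5.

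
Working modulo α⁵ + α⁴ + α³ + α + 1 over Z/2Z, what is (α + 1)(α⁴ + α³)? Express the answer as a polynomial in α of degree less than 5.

Multiply in Z/2Z[α]: (α + 1)·(α⁴ + α³) = α⁵ + α³.
Reduce using α⁵ ≡ α⁴ + α³ + α + 1 (mod α⁵ + α⁴ + α³ + α + 1).
Reduced: α⁴ + α + 1.

α^4 + α + 1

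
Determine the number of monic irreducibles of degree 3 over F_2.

2

By the necklace-counting formula, N_2(3) = (1/3) Σ_{d|3} μ(3/d)·2^d.
Divisors of 3: 1, 3; μ(3/d) for each: -1, 1.
Σ = − 2^1 + 2^3 = 6.
N = 6/3 = 2.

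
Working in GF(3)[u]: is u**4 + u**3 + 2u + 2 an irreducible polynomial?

No

Write P(u) = u**4 + u**3 + 2u + 2.
Check for roots in GF(3): P(0) = 2; P(1) = 0 → root; P(2) = 0 → root.
P(1) = 0, so (u − 1) divides P(u); P is reducible.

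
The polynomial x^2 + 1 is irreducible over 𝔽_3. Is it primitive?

No

Write f(x) = x^2 + 1.
|GF(3^2)^×| = 3^2 − 1 = 8. Prime factorization: 8 = 2^3.
f is primitive ⇔ x has order 8 in GF(3)[x]/(f), i.e. x^(8/q) ≠ 1 for each prime q | 8.
x^(4) mod f = 1
Since x^(4) = 1, the order of x divides 4 < 8; not primitive.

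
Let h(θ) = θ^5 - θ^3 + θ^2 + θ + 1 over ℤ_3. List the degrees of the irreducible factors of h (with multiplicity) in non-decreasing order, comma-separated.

Roots in ℤ_3: h(0) = 1; h(1) = 0 → root; h(2) = 1.
Linear factors from roots: (θ - 1).
Complete factorization: h(θ) = (θ - 1)·(θ^2 + 1)·(θ^2 + θ - 1).
Factor degrees with multiplicity: 1 + 2 + 2 = 5.

1, 2, 2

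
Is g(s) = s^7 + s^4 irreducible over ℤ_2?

Check for roots in ℤ_2: g(0) = 0 → root; g(1) = 0 → root.
g(0) = 0, so (s) divides g(s); g is reducible.

No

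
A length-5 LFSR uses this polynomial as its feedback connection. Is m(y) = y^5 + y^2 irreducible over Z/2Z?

No

Check for roots in Z/2Z: m(0) = 0 → root; m(1) = 0 → root.
m(0) = 0, so (y) divides m(y); m is reducible.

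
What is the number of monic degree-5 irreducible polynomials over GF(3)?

The number of monic irreducibles of degree 5 over GF(3) is (1/5)·Σ_{d∣5} μ(5/d) 3^d.
Divisors of 5: 1, 5; μ(5/d) for each: -1, 1.
Σ = − 3^1 + 3^5 = 240.
N = 240/5 = 48.

48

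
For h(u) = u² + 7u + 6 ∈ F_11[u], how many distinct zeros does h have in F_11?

Evaluate at each of the 11 elements of F_11:
h(0) = 6; h(1) = 3; h(2) = 2; h(3) = 3; h(4) = 6; h(5) = 0 → root; h(6) = 7; h(7) = 5; h(8) = 5; h(9) = 7; h(10) = 0 → root.
Roots: {5, 10}.

2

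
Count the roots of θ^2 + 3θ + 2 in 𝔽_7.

2

Write h(θ) = θ^2 + 3θ + 2.
Evaluate at each of the 7 elements of 𝔽_7:
h(0) = 2; h(1) = 6; h(2) = 5; h(3) = 6; h(4) = 2; h(5) = 0 → root; h(6) = 0 → root.
Roots: {5, 6}.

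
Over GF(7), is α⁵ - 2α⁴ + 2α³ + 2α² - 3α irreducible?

Write h(α) = α⁵ - 2α⁴ + 2α³ + 2α² - 3α.
Check for roots in GF(7): h(0) = 0 → root; h(1) = 0 → root; h(2) = 4; h(3) = 4; h(4) = 2; h(5) = 4; h(6) = 0 → root.
h(0) = 0, so (α) divides h(α); h is reducible.

No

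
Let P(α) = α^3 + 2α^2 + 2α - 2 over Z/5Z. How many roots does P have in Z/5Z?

0

Evaluate at each of the 5 elements of Z/5Z:
P(0) = 3; P(1) = 3; P(2) = 3; P(3) = 4; P(4) = 2.
No element is a root.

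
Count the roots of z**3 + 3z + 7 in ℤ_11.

1

Write f(z) = z**3 + 3z + 7.
Evaluate at each of the 11 elements of ℤ_11:
f(0) = 7; f(1) = 0 → root; f(2) = 10; f(3) = 10; f(4) = 6; f(5) = 4; f(6) = 10; f(7) = 8; f(8) = 4; f(9) = 4; f(10) = 3.
Roots: {1}.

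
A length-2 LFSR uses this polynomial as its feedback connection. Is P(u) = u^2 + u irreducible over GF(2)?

No

Check for roots in GF(2): P(0) = 0 → root; P(1) = 0 → root.
P(0) = 0, so (u) divides P(u); P is reducible.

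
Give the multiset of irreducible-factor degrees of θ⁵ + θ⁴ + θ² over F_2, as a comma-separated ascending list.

Write h(θ) = θ⁵ + θ⁴ + θ².
Roots in F_2: h(0) = 0 → root; h(1) = 1.
Linear factors from roots: (θ).
Complete factorization: h(θ) = (θ)^2·(θ³ + θ² + 1).
Factor degrees with multiplicity: 1 + 1 + 3 = 5.

1, 1, 3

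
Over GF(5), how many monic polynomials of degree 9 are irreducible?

217000

By the necklace-counting formula, N_5(9) = (1/9) Σ_{d|9} μ(9/d)·5^d.
Divisors of 9: 1, 3, 9; μ(9/d) for each: 0, -1, 1.
Σ = − 5^3 + 5^9 = 1953000.
N = 1953000/9 = 217000.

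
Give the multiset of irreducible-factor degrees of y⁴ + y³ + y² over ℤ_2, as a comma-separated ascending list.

1, 1, 2

Write f(y) = y⁴ + y³ + y².
Roots in ℤ_2: f(0) = 0 → root; f(1) = 1.
Linear factors from roots: (y).
Complete factorization: f(y) = (y)^2·(y² + y + 1).
Factor degrees with multiplicity: 1 + 1 + 2 = 4.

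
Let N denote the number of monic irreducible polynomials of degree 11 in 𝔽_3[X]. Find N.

16104

Gauss's count: N_{3}(11) = (1/11) Σ_{d|11} μ(11/d)·3^d.
Divisors of 11: 1, 11; μ(11/d) for each: -1, 1.
Σ = − 3^1 + 3^11 = 177144.
N = 177144/11 = 16104.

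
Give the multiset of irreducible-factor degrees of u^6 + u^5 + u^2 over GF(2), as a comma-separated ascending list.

1, 1, 4

Write f(u) = u^6 + u^5 + u^2.
Roots in GF(2): f(0) = 0 → root; f(1) = 1.
Linear factors from roots: (u).
Complete factorization: f(u) = (u)^2·(u^4 + u^3 + 1).
Factor degrees with multiplicity: 1 + 1 + 4 = 6.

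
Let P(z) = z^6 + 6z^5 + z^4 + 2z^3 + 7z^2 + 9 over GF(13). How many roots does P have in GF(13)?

Evaluate at each of the 13 elements of GF(13):
P(0) = 9; P(1) = 0 → root; P(2) = 0 → root; P(3) = 2; P(4) = 7; P(5) = 9; P(6) = 11; P(7) = 7; P(8) = 8; P(9) = 8; P(10) = 7; P(11) = 0 → root; P(12) = 10.
Roots: {1, 2, 11}.

3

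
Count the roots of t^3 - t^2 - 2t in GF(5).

3

Write g(t) = t^3 - t^2 - 2t.
Evaluate at each of the 5 elements of GF(5):
g(0) = 0 → root; g(1) = 3; g(2) = 0 → root; g(3) = 2; g(4) = 0 → root.
Roots: {0, 2, 4}.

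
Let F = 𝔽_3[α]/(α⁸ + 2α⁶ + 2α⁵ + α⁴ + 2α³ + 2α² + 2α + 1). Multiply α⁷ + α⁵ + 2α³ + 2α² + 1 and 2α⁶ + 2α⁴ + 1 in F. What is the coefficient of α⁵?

Multiply in 𝔽_3[α]: (α⁷ + α⁵ + 2α³ + 2α² + 1)·(2α⁶ + 2α⁴ + 1) = 2α¹³ + α¹¹ + α⁸ + 2α⁷ + α⁵ + 2α⁴ + 2α³ + 2α² + 1.
Reduce using α⁸ ≡ α⁶ + α⁵ + 2α⁴ + α³ + α² + α + 2 (mod α⁸ + 2α⁶ + 2α⁵ + α⁴ + 2α³ + 2α² + 2α + 1).
Reduced: α⁷ + 2α⁵ + α³ + α + 2.

2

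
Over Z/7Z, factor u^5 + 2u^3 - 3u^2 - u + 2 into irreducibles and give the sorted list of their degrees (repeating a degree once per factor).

Write f(u) = u^5 + 2u^3 - 3u^2 - u + 2.
Linear factors from roots: (u + 2).
Complete factorization: f(u) = (u + 2)·(u^2 - 3)·(u^2 - 2u + 2).
Factor degrees with multiplicity: 1 + 2 + 2 = 5.

1, 2, 2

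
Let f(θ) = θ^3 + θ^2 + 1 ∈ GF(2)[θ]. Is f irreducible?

Check for roots in GF(2): f(0) = 1; f(1) = 1.
No roots. A degree-3 polynomial over a field with no linear factor is irreducible.

Yes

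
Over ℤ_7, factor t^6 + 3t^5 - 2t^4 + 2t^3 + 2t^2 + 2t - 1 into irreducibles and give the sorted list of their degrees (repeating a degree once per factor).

Write f(t) = t^6 + 3t^5 - 2t^4 + 2t^3 + 2t^2 + 2t - 1.
Linear factors from roots: (t - 1), (t + 2), (t + 1).
Complete factorization: f(t) = (t + 2)·(t - 1)·(t + 1)^2·(t^2 - 3).
Factor degrees with multiplicity: 1 + 1 + 1 + 1 + 2 = 6.

1, 1, 1, 1, 2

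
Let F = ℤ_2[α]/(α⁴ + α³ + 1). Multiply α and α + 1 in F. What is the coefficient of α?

1

Multiply in ℤ_2[α]: (α)·(α + 1) = α² + α.
Reduced: α² + α.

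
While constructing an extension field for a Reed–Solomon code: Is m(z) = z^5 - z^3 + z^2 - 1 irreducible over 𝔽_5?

Check for roots in 𝔽_5: m(0) = 4; m(1) = 0 → root; m(2) = 2; m(3) = 4; m(4) = 0 → root.
m(1) = 0, so (z − 1) divides m(z); m is reducible.

No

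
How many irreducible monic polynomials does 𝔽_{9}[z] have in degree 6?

88440

Gauss's count: N_{9}(6) = (1/6) Σ_{d|6} μ(6/d)·9^d.
Divisors of 6: 1, 2, 3, 6; μ(6/d) for each: 1, -1, -1, 1.
Σ = 9^1 − 9^2 − 9^3 + 9^6 = 530640.
N = 530640/6 = 88440.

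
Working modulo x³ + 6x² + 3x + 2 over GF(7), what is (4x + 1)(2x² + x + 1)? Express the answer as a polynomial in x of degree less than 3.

2x + 6

Multiply in GF(7)[x]: (4x + 1)·(2x² + x + 1) = x³ + 6x² + 5x + 1.
Reduce using x³ ≡ x² + 4x + 5 (mod x³ + 6x² + 3x + 2).
Reduced: 2x + 6.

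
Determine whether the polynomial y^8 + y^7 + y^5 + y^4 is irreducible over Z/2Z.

Write g(y) = y^8 + y^7 + y^5 + y^4.
Check for roots in Z/2Z: g(0) = 0 → root; g(1) = 0 → root.
g(0) = 0, so (y) divides g(y); g is reducible.

No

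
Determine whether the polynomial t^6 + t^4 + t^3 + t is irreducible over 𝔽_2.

Write P(t) = t^6 + t^4 + t^3 + t.
Check for roots in 𝔽_2: P(0) = 0 → root; P(1) = 0 → root.
P(0) = 0, so (t) divides P(t); P is reducible.

No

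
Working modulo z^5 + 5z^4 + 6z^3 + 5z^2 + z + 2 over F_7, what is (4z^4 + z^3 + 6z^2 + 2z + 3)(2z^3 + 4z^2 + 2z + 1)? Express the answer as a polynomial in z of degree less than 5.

4z^4 + 5z^3 + 4z^2 + z + 6

Multiply in F_7[z]: (4z^4 + z^3 + 6z^2 + 2z + 3)·(2z^3 + 4z^2 + 2z + 1) = z^7 + 4z^6 + 3z^5 + 6z^4 + 6z^3 + z^2 + z + 3.
Reduce using z^5 ≡ 2z^4 + z^3 + 2z^2 + 6z + 5 (mod z^5 + 5z^4 + 6z^3 + 5z^2 + z + 2).
Reduced: 4z^4 + 5z^3 + 4z^2 + z + 6.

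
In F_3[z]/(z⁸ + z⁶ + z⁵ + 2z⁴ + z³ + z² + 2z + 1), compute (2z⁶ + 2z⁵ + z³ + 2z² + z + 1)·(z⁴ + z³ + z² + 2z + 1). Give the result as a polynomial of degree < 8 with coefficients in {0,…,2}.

Multiply in F_3[z]: (2z⁶ + 2z⁵ + z³ + 2z² + z + 1)·(z⁴ + z³ + z² + 2z + 1) = 2z¹⁰ + z⁹ + z⁸ + z⁷ + z³ + 2z² + 1.
Reduce using z⁸ ≡ 2z⁶ + 2z⁵ + z⁴ + 2z³ + 2z² + z + 2 (mod z⁸ + z⁶ + z⁵ + 2z⁴ + z³ + z² + 2z + 1).
Reduced: z⁷ + 2z⁶ + 2z⁴ + 2z² + z + 2.

z^7 + 2z^6 + 2z^4 + 2z^2 + z + 2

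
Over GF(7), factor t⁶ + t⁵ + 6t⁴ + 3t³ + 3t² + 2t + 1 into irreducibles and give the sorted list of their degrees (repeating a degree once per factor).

6

Write f(t) = t⁶ + t⁵ + 6t⁴ + 3t³ + 3t² + 2t + 1.
Complete factorization: f(t) = (t⁶ + t⁵ + 6t⁴ + 3t³ + 3t² + 2t + 1).
Factor degrees with multiplicity: 6 = 6.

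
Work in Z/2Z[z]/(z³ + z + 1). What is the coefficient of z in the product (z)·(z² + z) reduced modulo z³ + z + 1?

1

Multiply in Z/2Z[z]: (z)·(z² + z) = z³ + z².
Reduce using z³ ≡ z + 1 (mod z³ + z + 1).
Reduced: z² + z + 1.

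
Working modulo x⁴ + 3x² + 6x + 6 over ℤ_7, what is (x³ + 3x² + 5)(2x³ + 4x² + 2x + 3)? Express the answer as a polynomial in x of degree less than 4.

Multiply in ℤ_7[x]: (x³ + 3x² + 5)·(2x³ + 4x² + 2x + 3) = 2x⁶ + 3x⁵ + 5x³ + x² + 3x + 1.
Reduce using x⁴ ≡ 4x² + x + 1 (mod x⁴ + 3x² + 6x + 6).
Reduced: 5x³ + 3x² + 2.

5x^3 + 3x^2 + 2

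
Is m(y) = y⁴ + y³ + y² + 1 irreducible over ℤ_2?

Check for roots in ℤ_2: m(0) = 1; m(1) = 0 → root.
m(1) = 0, so (y − 1) divides m(y); m is reducible.

No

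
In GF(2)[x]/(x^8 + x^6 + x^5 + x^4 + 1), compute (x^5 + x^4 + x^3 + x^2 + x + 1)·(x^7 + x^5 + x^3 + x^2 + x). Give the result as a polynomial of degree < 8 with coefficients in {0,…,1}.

Multiply in GF(2)[x]: (x^5 + x^4 + x^3 + x^2 + x + 1)·(x^7 + x^5 + x^3 + x^2 + x) = x^12 + x^11 + x^8 + x^4 + x^3 + x.
Reduce using x^8 ≡ x^6 + x^5 + x^4 + 1 (mod x^8 + x^6 + x^5 + x^4 + 1).
Reduced: x^6 + x^2 + x.

x^6 + x^2 + x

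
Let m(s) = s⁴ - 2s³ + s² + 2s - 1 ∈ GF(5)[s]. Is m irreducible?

Check for roots in GF(5): m(0) = 4; m(1) = 1; m(2) = 2; m(3) = 1; m(4) = 1.
No roots, so no linear factors.
Degree-2 irreducible divisors: test the 10 monic irreducibles of degree 2 over GF(5).
None of them divide m (all give nonzero remainder).
No irreducible factor of degree ≤ 2 exists, so m is irreducible over GF(5).

Yes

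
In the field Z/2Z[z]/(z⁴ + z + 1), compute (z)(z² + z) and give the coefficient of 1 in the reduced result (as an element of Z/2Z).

0

Multiply in Z/2Z[z]: (z)·(z² + z) = z³ + z².
Reduced: z³ + z².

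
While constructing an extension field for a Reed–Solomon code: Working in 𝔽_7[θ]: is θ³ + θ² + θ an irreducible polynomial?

No

Write h(θ) = θ³ + θ² + θ.
Check for roots in 𝔽_7: h(0) = 0 → root; h(1) = 3; h(2) = 0 → root; h(3) = 4; h(4) = 0 → root; h(5) = 1; h(6) = 6.
h(0) = 0, so (θ) divides h(θ); h is reducible.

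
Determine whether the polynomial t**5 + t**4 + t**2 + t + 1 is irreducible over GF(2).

Write g(t) = t**5 + t**4 + t**2 + t + 1.
Check for roots in GF(2): g(0) = 1; g(1) = 1.
No roots, so no linear factors.
Monic irreducibles of degree 2 over GF(2): t**2 + t + 1.
None of them divide g (all give nonzero remainder).
No irreducible factor of degree ≤ 2 exists, so g is irreducible over GF(2).

Yes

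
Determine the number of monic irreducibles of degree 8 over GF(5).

48750

By the necklace-counting formula, N_5(8) = (1/8) Σ_{d|8} μ(8/d)·5^d.
Divisors of 8: 1, 2, 4, 8; μ(8/d) for each: 0, 0, -1, 1.
Σ = − 5^4 + 5^8 = 390000.
N = 390000/8 = 48750.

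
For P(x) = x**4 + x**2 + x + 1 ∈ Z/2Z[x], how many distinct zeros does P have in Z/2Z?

Evaluate at each of the 2 elements of Z/2Z:
P(0) = 1; P(1) = 0 → root.
Roots: {1}.

1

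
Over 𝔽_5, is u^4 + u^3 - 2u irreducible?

No

Write h(u) = u^4 + u^3 - 2u.
Check for roots in 𝔽_5: h(0) = 0 → root; h(1) = 0 → root; h(2) = 0 → root; h(3) = 2; h(4) = 2.
h(0) = 0, so (u) divides h(u); h is reducible.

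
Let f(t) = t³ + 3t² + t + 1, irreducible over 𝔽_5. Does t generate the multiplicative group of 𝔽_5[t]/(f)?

|GF(5^3)^×| = 5^3 − 1 = 124. Prime factorization: 124 = 2^2·31.
f is primitive ⇔ t has order 124 in GF(5)[t]/(f), i.e. t^(124/q) ≠ 1 for each prime q | 124.
t^(62) mod f = 1
t^(4) mod f = 3t² + 2t + 3.
Since t^(62) = 1, the order of t divides 62 < 124; not primitive.

No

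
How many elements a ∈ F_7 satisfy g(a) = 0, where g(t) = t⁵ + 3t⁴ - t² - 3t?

4

Evaluate at each of the 7 elements of F_7:
g(0) = 0 → root; g(1) = 0 → root; g(2) = 0 → root; g(3) = 6; g(4) = 0 → root; g(5) = 4; g(6) = 4.
Roots: {0, 1, 2, 4}.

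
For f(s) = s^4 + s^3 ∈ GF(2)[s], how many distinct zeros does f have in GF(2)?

Evaluate at each of the 2 elements of GF(2):
f(0) = 0 → root; f(1) = 0 → root.
Roots: {0, 1}.

2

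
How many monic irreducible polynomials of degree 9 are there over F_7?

The number of monic irreducibles of degree 9 over GF(7) is (1/9)·Σ_{d∣9} μ(9/d) 7^d.
Divisors of 9: 1, 3, 9; μ(9/d) for each: 0, -1, 1.
Σ = − 7^3 + 7^9 = 40353264.
N = 40353264/9 = 4483696.

4483696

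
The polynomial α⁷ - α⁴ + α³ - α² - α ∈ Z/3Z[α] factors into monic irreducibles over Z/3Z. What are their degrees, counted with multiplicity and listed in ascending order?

Write h(α) = α⁷ - α⁴ + α³ - α² - α.
Roots in Z/3Z: h(0) = 0 → root; h(1) = 2; h(2) = 0 → root.
Linear factors from roots: (α), (α + 1).
Complete factorization: h(α) = (α)·(α + 1)^2·(α² + 1)·(α² + α - 1).
Factor degrees with multiplicity: 1 + 1 + 1 + 2 + 2 = 7.

1, 1, 1, 2, 2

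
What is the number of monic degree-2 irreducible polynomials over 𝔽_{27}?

351

By the necklace-counting formula, N_27(2) = (1/2) Σ_{d|2} μ(2/d)·27^d.
Divisors of 2: 1, 2; μ(2/d) for each: -1, 1.
Σ = − 27^1 + 27^2 = 702.
N = 702/2 = 351.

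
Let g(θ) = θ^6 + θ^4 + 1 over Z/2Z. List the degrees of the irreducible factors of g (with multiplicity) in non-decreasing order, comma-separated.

3, 3

Roots in Z/2Z: g(0) = 1; g(1) = 1.
Complete factorization: g(θ) = (θ^3 + θ^2 + 1)^2.
Factor degrees with multiplicity: 3 + 3 = 6.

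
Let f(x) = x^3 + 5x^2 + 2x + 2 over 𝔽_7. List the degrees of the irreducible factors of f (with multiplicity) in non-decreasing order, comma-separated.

1, 2

Linear factors from roots: (x + 3).
Complete factorization: f(x) = (x + 3)·(x^2 + 2x + 3).
Factor degrees with multiplicity: 1 + 2 = 3.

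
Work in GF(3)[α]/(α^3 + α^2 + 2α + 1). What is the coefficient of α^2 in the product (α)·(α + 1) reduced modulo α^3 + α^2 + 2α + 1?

1

Multiply in GF(3)[α]: (α)·(α + 1) = α^2 + α.
Reduced: α^2 + α.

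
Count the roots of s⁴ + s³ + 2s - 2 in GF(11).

Write P(s) = s⁴ + s³ + 2s - 2.
Evaluate at each of the 11 elements of GF(11):
P(0) = 9; P(1) = 2; P(2) = 4; P(3) = 2; P(4) = 7; P(5) = 10; P(6) = 4; P(7) = 6; P(8) = 2; P(9) = 2; P(10) = 7.
No element is a root.

0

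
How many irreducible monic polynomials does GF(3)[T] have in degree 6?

116

x^(3^6) − x is the product of all monic irreducibles of degree dividing 6; Möbius inversion gives N = (1/6) Σ μ(6/d)·3^d.
Divisors of 6: 1, 2, 3, 6; μ(6/d) for each: 1, -1, -1, 1.
Σ = 3^1 − 3^2 − 3^3 + 3^6 = 696.
N = 696/6 = 116.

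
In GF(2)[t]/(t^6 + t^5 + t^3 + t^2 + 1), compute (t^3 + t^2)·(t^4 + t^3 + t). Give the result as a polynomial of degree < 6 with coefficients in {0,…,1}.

Multiply in GF(2)[t]: (t^3 + t^2)·(t^4 + t^3 + t) = t^7 + t^5 + t^4 + t^3.
Reduce using t^6 ≡ t^5 + t^3 + t^2 + 1 (mod t^6 + t^5 + t^3 + t^2 + 1).
Reduced: t^3 + t^2 + t + 1.

t^3 + t^2 + t + 1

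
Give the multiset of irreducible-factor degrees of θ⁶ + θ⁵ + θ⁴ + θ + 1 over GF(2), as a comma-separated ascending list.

Write g(θ) = θ⁶ + θ⁵ + θ⁴ + θ + 1.
Roots in GF(2): g(0) = 1; g(1) = 1.
Complete factorization: g(θ) = (θ⁶ + θ⁵ + θ⁴ + θ + 1).
Factor degrees with multiplicity: 6 = 6.

6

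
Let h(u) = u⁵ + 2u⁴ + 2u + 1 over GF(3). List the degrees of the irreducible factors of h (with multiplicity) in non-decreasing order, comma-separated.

1, 1, 1, 2

Roots in GF(3): h(0) = 1; h(1) = 0 → root; h(2) = 0 → root.
Linear factors from roots: (u + 2), (u + 1).
Complete factorization: h(u) = (u + 1)·(u + 2)^2·(u² + 1).
Factor degrees with multiplicity: 1 + 1 + 1 + 2 = 5.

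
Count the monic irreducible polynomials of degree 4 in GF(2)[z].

3

By the necklace-counting formula, N_2(4) = (1/4) Σ_{d|4} μ(4/d)·2^d.
Divisors of 4: 1, 2, 4; μ(4/d) for each: 0, -1, 1.
Σ = − 2^2 + 2^4 = 12.
N = 12/4 = 3.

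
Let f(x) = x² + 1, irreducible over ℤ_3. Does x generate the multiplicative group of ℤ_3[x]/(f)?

|GF(3^2)^×| = 3^2 − 1 = 8. Prime factorization: 8 = 2^3.
f is primitive ⇔ x has order 8 in GF(3)[x]/(f), i.e. x^(8/q) ≠ 1 for each prime q | 8.
x^(4) mod f = 1
Since x^(4) = 1, the order of x divides 4 < 8; not primitive.

No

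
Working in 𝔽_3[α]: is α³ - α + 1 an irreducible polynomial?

Yes

Write f(α) = α³ - α + 1.
Check for roots in 𝔽_3: f(0) = 1; f(1) = 1; f(2) = 1.
No roots. A degree-3 polynomial over a field with no linear factor is irreducible.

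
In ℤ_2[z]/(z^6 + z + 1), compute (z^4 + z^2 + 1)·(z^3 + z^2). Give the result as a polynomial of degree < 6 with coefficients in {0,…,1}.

z^5 + z^4 + z^3 + 1

Multiply in ℤ_2[z]: (z^4 + z^2 + 1)·(z^3 + z^2) = z^7 + z^6 + z^5 + z^4 + z^3 + z^2.
Reduce using z^6 ≡ z + 1 (mod z^6 + z + 1).
Reduced: z^5 + z^4 + z^3 + 1.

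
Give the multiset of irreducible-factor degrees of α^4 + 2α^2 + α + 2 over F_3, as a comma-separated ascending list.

Write f(α) = α^4 + 2α^2 + α + 2.
Roots in F_3: f(0) = 2; f(1) = 0 → root; f(2) = 1.
Linear factors from roots: (α + 2).
Complete factorization: f(α) = (α + 2)^2·(α^2 + 2α + 2).
Factor degrees with multiplicity: 1 + 1 + 2 = 4.

1, 1, 2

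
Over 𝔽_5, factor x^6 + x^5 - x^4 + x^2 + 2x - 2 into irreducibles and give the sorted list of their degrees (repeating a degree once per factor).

Write f(x) = x^6 + x^5 - x^4 + x^2 + 2x - 2.
Roots in 𝔽_5: f(0) = 3; f(1) = 2; f(2) = 1; f(3) = 4; f(4) = 1.
Complete factorization: f(x) = (x^6 + x^5 - x^4 + x^2 + 2x - 2).
Factor degrees with multiplicity: 6 = 6.

6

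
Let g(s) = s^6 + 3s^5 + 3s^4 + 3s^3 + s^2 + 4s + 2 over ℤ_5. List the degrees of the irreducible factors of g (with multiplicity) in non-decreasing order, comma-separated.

Roots in ℤ_5: g(0) = 2; g(1) = 2; g(2) = 1; g(3) = 0 → root; g(4) = 2.
Linear factors from roots: (s + 2).
Complete factorization: g(s) = (s + 2)·(s^2 + 4s + 2)·(s^3 + 2s^2 + s + 3).
Factor degrees with multiplicity: 1 + 2 + 3 = 6.

1, 2, 3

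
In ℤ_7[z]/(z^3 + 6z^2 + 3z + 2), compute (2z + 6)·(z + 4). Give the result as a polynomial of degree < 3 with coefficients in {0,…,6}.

Multiply in ℤ_7[z]: (2z + 6)·(z + 4) = 2z^2 + 3.
Reduced: 2z^2 + 3.

2z^2 + 3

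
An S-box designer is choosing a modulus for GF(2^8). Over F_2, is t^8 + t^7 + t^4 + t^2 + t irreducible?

Write g(t) = t^8 + t^7 + t^4 + t^2 + t.
Check for roots in F_2: g(0) = 0 → root; g(1) = 1.
g(0) = 0, so (t) divides g(t); g is reducible.

No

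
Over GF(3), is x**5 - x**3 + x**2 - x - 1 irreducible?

Yes

Write m(x) = x**5 - x**3 + x**2 - x - 1.
Check for roots in GF(3): m(0) = 2; m(1) = 2; m(2) = 1.
No roots, so no linear factors.
Monic irreducibles of degree 2 over GF(3): x**2 + 1, x**2 + x - 1, x**2 - x - 1.
None of them divide m (all give nonzero remainder).
No irreducible factor of degree ≤ 2 exists, so m is irreducible over GF(3).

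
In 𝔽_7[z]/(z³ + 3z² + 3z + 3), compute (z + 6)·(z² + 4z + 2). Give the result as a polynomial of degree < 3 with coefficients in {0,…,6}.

Multiply in 𝔽_7[z]: (z + 6)·(z² + 4z + 2) = z³ + 3z² + 5z + 5.
Reduce using z³ ≡ 4z² + 4z + 4 (mod z³ + 3z² + 3z + 3).
Reduced: 2z + 2.

2z + 2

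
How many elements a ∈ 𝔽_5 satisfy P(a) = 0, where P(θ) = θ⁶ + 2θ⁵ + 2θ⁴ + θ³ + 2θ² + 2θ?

Evaluate at each of the 5 elements of 𝔽_5:
P(0) = 0 → root; P(1) = 0 → root; P(2) = 0 → root; P(3) = 3; P(4) = 0 → root.
Roots: {0, 1, 2, 4}.

4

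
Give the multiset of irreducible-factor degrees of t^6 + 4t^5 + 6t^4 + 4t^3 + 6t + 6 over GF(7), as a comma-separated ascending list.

6

Write f(t) = t^6 + 4t^5 + 6t^4 + 4t^3 + 6t + 6.
Complete factorization: f(t) = (t^6 + 4t^5 + 6t^4 + 4t^3 + 6t + 6).
Factor degrees with multiplicity: 6 = 6.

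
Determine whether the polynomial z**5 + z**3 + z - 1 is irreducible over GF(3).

Yes

Write h(z) = z**5 + z**3 + z - 1.
Check for roots in GF(3): h(0) = 2; h(1) = 2; h(2) = 2.
No roots, so no linear factors.
Monic irreducibles of degree 2 over GF(3): z**2 + 1, z**2 + z - 1, z**2 - z - 1.
None of them divide h (all give nonzero remainder).
No irreducible factor of degree ≤ 2 exists, so h is irreducible over GF(3).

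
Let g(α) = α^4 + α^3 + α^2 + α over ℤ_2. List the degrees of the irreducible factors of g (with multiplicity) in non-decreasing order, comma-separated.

Roots in ℤ_2: g(0) = 0 → root; g(1) = 0 → root.
Linear factors from roots: (α), (α + 1).
Complete factorization: g(α) = (α)·(α + 1)^3.
Factor degrees with multiplicity: 1 + 1 + 1 + 1 = 4.

1, 1, 1, 1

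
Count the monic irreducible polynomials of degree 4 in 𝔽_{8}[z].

The number of monic irreducibles of degree 4 over GF(8) is (1/4)·Σ_{d∣4} μ(4/d) 8^d.
Divisors of 4: 1, 2, 4; μ(4/d) for each: 0, -1, 1.
Σ = − 8^2 + 8^4 = 4032.
N = 4032/4 = 1008.

1008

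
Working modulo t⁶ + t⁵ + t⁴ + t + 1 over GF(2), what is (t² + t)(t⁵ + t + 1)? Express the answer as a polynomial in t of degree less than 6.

Multiply in GF(2)[t]: (t² + t)·(t⁵ + t + 1) = t⁷ + t⁶ + t³ + t.
Reduce using t⁶ ≡ t⁵ + t⁴ + t + 1 (mod t⁶ + t⁵ + t⁴ + t + 1).
Reduced: t⁵ + t³ + t².

t^5 + t^3 + t^2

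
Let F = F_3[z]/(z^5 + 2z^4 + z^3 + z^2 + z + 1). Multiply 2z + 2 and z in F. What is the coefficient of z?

Multiply in F_3[z]: (2z + 2)·(z) = 2z^2 + 2z.
Reduced: 2z^2 + 2z.

2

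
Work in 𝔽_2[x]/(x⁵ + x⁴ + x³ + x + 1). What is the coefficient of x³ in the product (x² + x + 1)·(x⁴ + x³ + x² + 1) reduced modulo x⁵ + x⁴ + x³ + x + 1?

Multiply in 𝔽_2[x]: (x² + x + 1)·(x⁴ + x³ + x² + 1) = x⁶ + x⁴ + x + 1.
Reduce using x⁵ ≡ x⁴ + x³ + x + 1 (mod x⁵ + x⁴ + x³ + x + 1).
Reduced: x⁴ + x³ + x² + x.

1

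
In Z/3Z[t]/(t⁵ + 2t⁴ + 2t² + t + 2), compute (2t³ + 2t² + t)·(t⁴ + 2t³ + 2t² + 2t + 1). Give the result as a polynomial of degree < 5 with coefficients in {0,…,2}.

2t^4 + 2t^3 + t + 2

Multiply in Z/3Z[t]: (2t³ + 2t² + t)·(t⁴ + 2t³ + 2t² + 2t + 1) = 2t⁷ + t⁴ + 2t³ + t² + t.
Reduce using t⁵ ≡ t⁴ + t² + 2t + 1 (mod t⁵ + 2t⁴ + 2t² + t + 2).
Reduced: 2t⁴ + 2t³ + t + 2.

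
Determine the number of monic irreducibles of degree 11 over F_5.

4438920

By the necklace-counting formula, N_5(11) = (1/11) Σ_{d|11} μ(11/d)·5^d.
Divisors of 11: 1, 11; μ(11/d) for each: -1, 1.
Σ = − 5^1 + 5^11 = 48828120.
N = 48828120/11 = 4438920.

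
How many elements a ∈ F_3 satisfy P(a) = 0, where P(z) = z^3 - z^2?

Evaluate at each of the 3 elements of F_3:
P(0) = 0 → root; P(1) = 0 → root; P(2) = 1.
Roots: {0, 1}.

2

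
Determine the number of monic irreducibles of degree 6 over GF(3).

116

x^(3^6) − x is the product of all monic irreducibles of degree dividing 6; Möbius inversion gives N = (1/6) Σ μ(6/d)·3^d.
Divisors of 6: 1, 2, 3, 6; μ(6/d) for each: 1, -1, -1, 1.
Σ = 3^1 − 3^2 − 3^3 + 3^6 = 696.
N = 696/6 = 116.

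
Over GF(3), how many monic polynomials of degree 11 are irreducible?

16104

By the necklace-counting formula, N_3(11) = (1/11) Σ_{d|11} μ(11/d)·3^d.
Divisors of 11: 1, 11; μ(11/d) for each: -1, 1.
Σ = − 3^1 + 3^11 = 177144.
N = 177144/11 = 16104.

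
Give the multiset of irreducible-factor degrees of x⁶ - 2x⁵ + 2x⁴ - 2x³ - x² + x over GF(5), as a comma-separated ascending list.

Write h(x) = x⁶ - 2x⁵ + 2x⁴ - 2x³ - x² + x.
Roots in GF(5): h(0) = 0 → root; h(1) = 4; h(2) = 4; h(3) = 0 → root; h(4) = 0 → root.
Linear factors from roots: (x), (x + 2), (x + 1).
Complete factorization: h(x) = (x)·(x + 1)·(x + 2)^2·(x² - 2x - 1).
Factor degrees with multiplicity: 1 + 1 + 1 + 1 + 2 = 6.

1, 1, 1, 1, 2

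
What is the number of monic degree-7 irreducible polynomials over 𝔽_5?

11160

The number of monic irreducibles of degree 7 over GF(5) is (1/7)·Σ_{d∣7} μ(7/d) 5^d.
Divisors of 7: 1, 7; μ(7/d) for each: -1, 1.
Σ = − 5^1 + 5^7 = 78120.
N = 78120/7 = 11160.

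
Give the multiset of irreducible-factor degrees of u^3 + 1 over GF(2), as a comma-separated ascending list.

Write f(u) = u^3 + 1.
Roots in GF(2): f(0) = 1; f(1) = 0 → root.
Linear factors from roots: (u + 1).
Complete factorization: f(u) = (u + 1)·(u^2 + u + 1).
Factor degrees with multiplicity: 1 + 2 = 3.

1, 2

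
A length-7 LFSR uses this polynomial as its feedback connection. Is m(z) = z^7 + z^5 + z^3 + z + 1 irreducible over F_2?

Check for roots in F_2: m(0) = 1; m(1) = 1.
No roots, so no linear factors.
Monic irreducibles of degree 2 over GF(2): z^2 + z + 1.
None of them divide m (all give nonzero remainder).
Monic irreducibles of degree 3 over GF(2): z^3 + z + 1, z^3 + z^2 + 1.
None of them divide m (all give nonzero remainder).
No irreducible factor of degree ≤ 3 exists, so m is irreducible over GF(2).

Yes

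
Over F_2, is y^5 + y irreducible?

Write P(y) = y^5 + y.
Check for roots in F_2: P(0) = 0 → root; P(1) = 0 → root.
P(0) = 0, so (y) divides P(y); P is reducible.

No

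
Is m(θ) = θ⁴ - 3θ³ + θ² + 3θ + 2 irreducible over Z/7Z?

Check for roots in Z/7Z: m(0) = 2; m(1) = 4; m(2) = 4; m(3) = 6; m(4) = 3; m(5) = 5; m(6) = 4.
No roots, so no linear factors.
Degree-2 irreducible divisors: test the 21 monic irreducibles of degree 2 over GF(7).
None of them divide m (all give nonzero remainder).
No irreducible factor of degree ≤ 2 exists, so m is irreducible over GF(7).

Yes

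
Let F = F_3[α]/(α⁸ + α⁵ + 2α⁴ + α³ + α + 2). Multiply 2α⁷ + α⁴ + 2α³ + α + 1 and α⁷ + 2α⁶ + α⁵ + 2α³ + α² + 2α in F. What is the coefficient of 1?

Multiply in F_3[α]: (2α⁷ + α⁴ + 2α³ + α + 1)·(α⁷ + 2α⁶ + α⁵ + 2α³ + α² + 2α) = 2α¹⁴ + α¹³ + 2α¹² + α¹¹ + 2α¹⁰ + α⁹ + α⁸ + 2α⁷ + 2α⁶ + 2α⁵ + 2α.
Reduce using α⁸ ≡ 2α⁵ + α⁴ + 2α³ + 2α + 1 (mod α⁸ + α⁵ + 2α⁴ + α³ + α + 2).
Reduced: 2α⁵ + 2α⁴ + 2α³ + 2α².

0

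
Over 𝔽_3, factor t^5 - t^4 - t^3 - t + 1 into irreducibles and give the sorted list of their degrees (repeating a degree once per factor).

5

Write g(t) = t^5 - t^4 - t^3 - t + 1.
Roots in 𝔽_3: g(0) = 1; g(1) = 2; g(2) = 1.
Complete factorization: g(t) = (t^5 - t^4 - t^3 - t + 1).
Factor degrees with multiplicity: 5 = 5.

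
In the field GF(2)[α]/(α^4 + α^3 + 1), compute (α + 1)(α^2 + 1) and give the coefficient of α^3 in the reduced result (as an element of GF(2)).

Multiply in GF(2)[α]: (α + 1)·(α^2 + 1) = α^3 + α^2 + α + 1.
Reduced: α^3 + α^2 + α + 1.

1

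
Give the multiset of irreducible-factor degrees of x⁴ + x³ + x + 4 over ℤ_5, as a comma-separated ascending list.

1, 1, 1, 1

Write h(x) = x⁴ + x³ + x + 4.
Roots in ℤ_5: h(0) = 4; h(1) = 2; h(2) = 0 → root; h(3) = 0 → root; h(4) = 3.
Linear factors from roots: (x + 3), (x + 2).
Complete factorization: h(x) = (x + 2)·(x + 3)^3.
Factor degrees with multiplicity: 1 + 1 + 1 + 1 = 4.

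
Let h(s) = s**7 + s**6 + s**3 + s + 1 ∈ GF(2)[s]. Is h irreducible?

Check for roots in GF(2): h(0) = 1; h(1) = 1.
No roots, so no linear factors.
Monic irreducibles of degree 2 over GF(2): s**2 + s + 1.
None of them divide h (all give nonzero remainder).
Monic irreducibles of degree 3 over GF(2): s**3 + s + 1, s**3 + s**2 + 1.
None of them divide h (all give nonzero remainder).
No irreducible factor of degree ≤ 3 exists, so h is irreducible over GF(2).

Yes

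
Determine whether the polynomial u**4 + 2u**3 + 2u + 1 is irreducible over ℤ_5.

Write g(u) = u**4 + 2u**3 + 2u + 1.
Check for roots in ℤ_5: g(0) = 1; g(1) = 1; g(2) = 2; g(3) = 2; g(4) = 3.
No roots, so no linear factors.
Degree-2 irreducible divisors: test the 10 monic irreducibles of degree 2 over GF(5).
None of them divide g (all give nonzero remainder).
No irreducible factor of degree ≤ 2 exists, so g is irreducible over GF(5).

Yes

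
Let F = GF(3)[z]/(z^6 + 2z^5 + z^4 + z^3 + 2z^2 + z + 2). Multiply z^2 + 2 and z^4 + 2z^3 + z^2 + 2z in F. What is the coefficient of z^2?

Multiply in GF(3)[z]: (z^2 + 2)·(z^4 + 2z^3 + z^2 + 2z) = z^6 + 2z^5 + 2z^2 + z.
Reduce using z^6 ≡ z^5 + 2z^4 + 2z^3 + z^2 + 2z + 1 (mod z^6 + 2z^5 + z^4 + z^3 + 2z^2 + z + 2).
Reduced: 2z^4 + 2z^3 + 1.

0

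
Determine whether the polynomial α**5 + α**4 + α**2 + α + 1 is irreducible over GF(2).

Write h(α) = α**5 + α**4 + α**2 + α + 1.
Check for roots in GF(2): h(0) = 1; h(1) = 1.
No roots, so no linear factors.
Monic irreducibles of degree 2 over GF(2): α**2 + α + 1.
None of them divide h (all give nonzero remainder).
No irreducible factor of degree ≤ 2 exists, so h is irreducible over GF(2).

Yes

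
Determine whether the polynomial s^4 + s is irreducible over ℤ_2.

Write h(s) = s^4 + s.
Check for roots in ℤ_2: h(0) = 0 → root; h(1) = 0 → root.
h(0) = 0, so (s) divides h(s); h is reducible.

No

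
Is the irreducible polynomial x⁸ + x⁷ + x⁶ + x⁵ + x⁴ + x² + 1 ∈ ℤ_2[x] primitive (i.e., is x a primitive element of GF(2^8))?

Write f(x) = x⁸ + x⁷ + x⁶ + x⁵ + x⁴ + x² + 1.
|GF(2^8)^×| = 2^8 − 1 = 255. Prime factorization: 255 = 3·5·17.
f is primitive ⇔ x has order 255 in GF(2)[x]/(f), i.e. x^(255/q) ≠ 1 for each prime q | 255.
x^(85) mod f = x⁶ + x⁴ + x³ + x² + 1.
x^(51) mod f = x⁶ + x⁵ + x⁴ + x³ + x.
x^(15) mod f = x⁴ + x².
None equal 1, so x has full order 255; f is primitive.

Yes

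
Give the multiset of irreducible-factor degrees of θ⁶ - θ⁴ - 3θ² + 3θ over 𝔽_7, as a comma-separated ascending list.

Write f(θ) = θ⁶ - θ⁴ - 3θ² + 3θ.
Linear factors from roots: (θ), (θ - 1), (θ - 2), (θ - 3).
Complete factorization: f(θ) = (θ)·(θ - 3)·(θ - 2)·(θ - 1)·(θ² - θ + 3).
Factor degrees with multiplicity: 1 + 1 + 1 + 1 + 2 = 6.

1, 1, 1, 1, 2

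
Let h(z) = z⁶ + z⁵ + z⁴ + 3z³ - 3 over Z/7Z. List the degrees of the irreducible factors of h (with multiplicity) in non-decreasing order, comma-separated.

Linear factors from roots: (z - 2), (z + 3), (z + 2).
Complete factorization: h(z) = (z + 2)·(z + 3)·(z - 2)·(z³ - 2z² - 3z + 2).
Factor degrees with multiplicity: 1 + 1 + 1 + 3 = 6.

1, 1, 1, 3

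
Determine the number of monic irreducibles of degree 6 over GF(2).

Gauss's count: N_{2}(6) = (1/6) Σ_{d|6} μ(6/d)·2^d.
Divisors of 6: 1, 2, 3, 6; μ(6/d) for each: 1, -1, -1, 1.
Σ = 2^1 − 2^2 − 2^3 + 2^6 = 54.
N = 54/6 = 9.

9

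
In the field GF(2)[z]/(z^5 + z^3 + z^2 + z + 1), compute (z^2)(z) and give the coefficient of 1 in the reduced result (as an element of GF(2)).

Multiply in GF(2)[z]: (z^2)·(z) = z^3.
Reduced: z^3.

0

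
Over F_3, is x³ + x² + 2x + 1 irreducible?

Yes

Write h(x) = x³ + x² + 2x + 1.
Check for roots in F_3: h(0) = 1; h(1) = 2; h(2) = 2.
No roots. A degree-3 polynomial over a field with no linear factor is irreducible.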